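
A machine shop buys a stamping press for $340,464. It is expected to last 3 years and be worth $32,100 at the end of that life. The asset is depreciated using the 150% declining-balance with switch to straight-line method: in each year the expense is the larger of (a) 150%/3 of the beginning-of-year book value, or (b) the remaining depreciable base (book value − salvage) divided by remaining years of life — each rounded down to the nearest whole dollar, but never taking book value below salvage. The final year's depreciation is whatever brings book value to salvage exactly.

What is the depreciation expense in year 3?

$53,016

Depreciable base = $340,464 − $32,100 = $308,364.
Year 1: DB = ⌊$340,464 × 150%/3⌋ = $170,232; SL = ⌊$308,364/3⌋ = $102,788 → take DB $170,232. Book value $170,232.
Year 2: DB = ⌊$170,232 × 150%/3⌋ = $85,116; SL = ⌊$138,132/2⌋ = $69,066 → take DB $85,116. Book value $85,116.
Year 3 (final): $85,116 − $32,100 = $53,016. Book value $32,100.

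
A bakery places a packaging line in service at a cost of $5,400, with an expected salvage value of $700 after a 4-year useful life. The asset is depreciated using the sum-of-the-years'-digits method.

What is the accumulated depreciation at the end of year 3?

Depreciable base = $5,400 − $700 = $4,700.
Sum of the years' digits = 4+3+2+1 = 10.
Year 1: $4,700 × 4/10 = $1,880. Book value $3,520.
Year 2: $4,700 × 3/10 = $1,410. Book value $2,110.
Year 3: $4,700 × 2/10 = $940. Book value $1,170.
Accumulated through year 3 = $5,400 − $1,170 = $4,230.

$4,230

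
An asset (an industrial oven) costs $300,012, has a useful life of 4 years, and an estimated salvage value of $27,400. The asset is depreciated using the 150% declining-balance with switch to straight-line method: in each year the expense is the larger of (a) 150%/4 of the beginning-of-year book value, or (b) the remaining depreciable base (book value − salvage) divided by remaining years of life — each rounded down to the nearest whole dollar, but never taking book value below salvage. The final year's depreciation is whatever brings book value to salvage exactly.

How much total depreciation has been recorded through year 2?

$182,819

Depreciable base = $300,012 − $27,400 = $272,612.
Year 1: DB = ⌊$300,012 × 150%/4⌋ = $112,504; SL = ⌊$272,612/4⌋ = $68,153 → take DB $112,504. Book value $187,508.
Year 2: DB = ⌊$187,508 × 150%/4⌋ = $70,315; SL = ⌊$160,108/3⌋ = $53,369 → take DB $70,315. Book value $117,193.
Accumulated through year 2 = $300,012 − $117,193 = $182,819.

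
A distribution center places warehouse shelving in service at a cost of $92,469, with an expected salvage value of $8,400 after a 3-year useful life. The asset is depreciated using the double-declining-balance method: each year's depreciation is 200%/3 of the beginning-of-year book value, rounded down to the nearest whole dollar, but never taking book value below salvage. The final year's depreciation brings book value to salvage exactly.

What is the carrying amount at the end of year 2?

Depreciable base = $92,469 − $8,400 = $84,069.
Year 1: ⌊$92,469 × 200%/3⌋ = $61,646. Book value $30,823.
Year 2: ⌊$30,823 × 200%/3⌋ = $20,548. Book value $10,275.

$10,275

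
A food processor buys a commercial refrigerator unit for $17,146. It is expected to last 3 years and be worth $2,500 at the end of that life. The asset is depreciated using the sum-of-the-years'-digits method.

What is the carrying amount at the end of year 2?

Depreciable base = $17,146 − $2,500 = $14,646.
Sum of the years' digits = 3+2+1 = 6.
Year 1: $14,646 × 3/6 = $7,323. Book value $9,823.
Year 2: $14,646 × 2/6 = $4,882. Book value $4,941.

$4,941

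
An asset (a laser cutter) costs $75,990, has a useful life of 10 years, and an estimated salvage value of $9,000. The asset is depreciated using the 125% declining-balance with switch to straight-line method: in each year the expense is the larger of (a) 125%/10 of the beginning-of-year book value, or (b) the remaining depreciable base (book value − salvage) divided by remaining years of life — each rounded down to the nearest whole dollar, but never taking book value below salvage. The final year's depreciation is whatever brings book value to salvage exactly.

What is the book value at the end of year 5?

$38,622

Depreciable base = $75,990 − $9,000 = $66,990.
Year 1: DB = ⌊$75,990 × 125%/10⌋ = $9,498; SL = ⌊$66,990/10⌋ = $6,699 → take DB $9,498. Book value $66,492.
Year 2: DB = ⌊$66,492 × 125%/10⌋ = $8,311; SL = ⌊$57,492/9⌋ = $6,388 → take DB $8,311. Book value $58,181.
Year 3: DB = ⌊$58,181 × 125%/10⌋ = $7,272; SL = ⌊$49,181/8⌋ = $6,147 → take DB $7,272. Book value $50,909.
Year 4: DB = ⌊$50,909 × 125%/10⌋ = $6,363; SL = ⌊$41,909/7⌋ = $5,987 → take DB $6,363. Book value $44,546.
Year 5: DB = ⌊$44,546 × 125%/10⌋ = $5,568; SL = ⌊$35,546/6⌋ = $5,924 → take SL $5,924. Book value $38,622.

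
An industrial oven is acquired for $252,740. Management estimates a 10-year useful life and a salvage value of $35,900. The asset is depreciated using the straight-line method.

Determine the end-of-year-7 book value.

$100,952

Depreciable base = $252,740 − $35,900 = $216,840.
Annual expense = $216,840 / 10 = $21,684.
End of year 1: book value $231,056.
End of year 2: book value $209,372.
End of year 3: book value $187,688.
End of year 4: book value $166,004.
End of year 5: book value $144,320.
End of year 6: book value $122,636.
End of year 7: book value $100,952.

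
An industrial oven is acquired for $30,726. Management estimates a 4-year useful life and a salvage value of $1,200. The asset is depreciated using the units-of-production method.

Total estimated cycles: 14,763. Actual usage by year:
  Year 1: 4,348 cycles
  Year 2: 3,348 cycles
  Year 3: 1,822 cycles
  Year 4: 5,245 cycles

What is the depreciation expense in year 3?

$3,644

Depreciable base = $30,726 − $1,200 = $29,526.
Rate = $29,526 / 14,763 cycles = $2 per cycle.
Year 1: 4,348 × $2 = $8,696. Book value $22,030.
Year 2: 3,348 × $2 = $6,696. Book value $15,334.
Year 3: 1,822 × $2 = $3,644. Book value $11,690.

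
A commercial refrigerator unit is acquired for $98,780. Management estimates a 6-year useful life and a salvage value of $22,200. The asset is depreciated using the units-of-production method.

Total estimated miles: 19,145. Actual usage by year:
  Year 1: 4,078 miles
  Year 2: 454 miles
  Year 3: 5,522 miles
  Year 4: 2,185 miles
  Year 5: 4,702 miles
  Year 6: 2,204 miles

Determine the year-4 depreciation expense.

Depreciable base = $98,780 − $22,200 = $76,580.
Rate = $76,580 / 19,145 miles = $4 per mile.
Year 1: 4,078 × $4 = $16,312. Book value $82,468.
Year 2: 454 × $4 = $1,816. Book value $80,652.
Year 3: 5,522 × $4 = $22,088. Book value $58,564.
Year 4: 2,185 × $4 = $8,740. Book value $49,824.

$8,740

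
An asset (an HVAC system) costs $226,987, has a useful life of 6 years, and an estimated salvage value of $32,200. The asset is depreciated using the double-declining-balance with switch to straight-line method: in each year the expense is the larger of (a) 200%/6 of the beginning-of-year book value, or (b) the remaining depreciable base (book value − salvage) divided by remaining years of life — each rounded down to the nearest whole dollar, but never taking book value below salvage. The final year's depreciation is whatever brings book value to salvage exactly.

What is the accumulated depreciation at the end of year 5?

$194,787

Depreciable base = $226,987 − $32,200 = $194,787.
Year 1: DB = ⌊$226,987 × 200%/6⌋ = $75,662; SL = ⌊$194,787/6⌋ = $32,464 → take DB $75,662. Book value $151,325.
Year 2: DB = ⌊$151,325 × 200%/6⌋ = $50,441; SL = ⌊$119,125/5⌋ = $23,825 → take DB $50,441. Book value $100,884.
Year 3: DB = ⌊$100,884 × 200%/6⌋ = $33,628; SL = ⌊$68,684/4⌋ = $17,171 → take DB $33,628. Book value $67,256.
Year 4: DB = ⌊$67,256 × 200%/6⌋ = $22,418; SL = ⌊$35,056/3⌋ = $11,685 → take DB $22,418. Book value $44,838.
Year 5: DB = ⌊$44,838 × 200%/6⌋ = $14,946; SL = ⌊$12,638/2⌋ = $6,319 → take DB $14,946, capped at $12,638. Book value $32,200.
Accumulated through year 5 = $226,987 − $32,200 = $194,787.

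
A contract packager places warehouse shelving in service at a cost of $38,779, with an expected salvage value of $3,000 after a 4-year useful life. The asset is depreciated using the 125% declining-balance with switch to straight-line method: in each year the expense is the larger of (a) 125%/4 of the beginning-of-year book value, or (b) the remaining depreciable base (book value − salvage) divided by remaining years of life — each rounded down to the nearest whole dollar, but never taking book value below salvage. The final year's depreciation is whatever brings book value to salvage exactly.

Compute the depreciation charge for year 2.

$8,331

Depreciable base = $38,779 − $3,000 = $35,779.
Year 1: DB = ⌊$38,779 × 125%/4⌋ = $12,118; SL = ⌊$35,779/4⌋ = $8,944 → take DB $12,118. Book value $26,661.
Year 2: DB = ⌊$26,661 × 125%/4⌋ = $8,331; SL = ⌊$23,661/3⌋ = $7,887 → take DB $8,331. Book value $18,330.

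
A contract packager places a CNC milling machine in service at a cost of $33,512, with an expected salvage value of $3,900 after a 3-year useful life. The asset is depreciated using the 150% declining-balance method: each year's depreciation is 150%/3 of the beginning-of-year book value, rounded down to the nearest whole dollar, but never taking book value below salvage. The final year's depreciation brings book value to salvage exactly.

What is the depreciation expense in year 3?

Depreciable base = $33,512 − $3,900 = $29,612.
Year 1: ⌊$33,512 × 150%/3⌋ = $16,756. Book value $16,756.
Year 2: ⌊$16,756 × 150%/3⌋ = $8,378. Book value $8,378.
Year 3 (final): $8,378 − $3,900 = $4,478. Book value $3,900.

$4,478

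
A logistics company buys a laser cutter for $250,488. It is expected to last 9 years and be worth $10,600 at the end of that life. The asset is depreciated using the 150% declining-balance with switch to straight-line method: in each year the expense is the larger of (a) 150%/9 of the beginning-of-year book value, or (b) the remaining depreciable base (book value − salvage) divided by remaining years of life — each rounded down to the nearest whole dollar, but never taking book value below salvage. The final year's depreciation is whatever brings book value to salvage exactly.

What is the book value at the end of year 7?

$54,680

Depreciable base = $250,488 − $10,600 = $239,888.
Year 1: DB = ⌊$250,488 × 150%/9⌋ = $41,748; SL = ⌊$239,888/9⌋ = $26,654 → take DB $41,748. Book value $208,740.
Year 2: DB = ⌊$208,740 × 150%/9⌋ = $34,790; SL = ⌊$198,140/8⌋ = $24,767 → take DB $34,790. Book value $173,950.
Year 3: DB = ⌊$173,950 × 150%/9⌋ = $28,991; SL = ⌊$163,350/7⌋ = $23,335 → take DB $28,991. Book value $144,959.
Year 4: DB = ⌊$144,959 × 150%/9⌋ = $24,159; SL = ⌊$134,359/6⌋ = $22,393 → take DB $24,159. Book value $120,800.
Year 5: DB = ⌊$120,800 × 150%/9⌋ = $20,133; SL = ⌊$110,200/5⌋ = $22,040 → take SL $22,040. Book value $98,760.
Year 6: DB = ⌊$98,760 × 150%/9⌋ = $16,460; SL = ⌊$88,160/4⌋ = $22,040 → take SL $22,040. Book value $76,720.
Year 7: DB = ⌊$76,720 × 150%/9⌋ = $12,786; SL = ⌊$66,120/3⌋ = $22,040 → take SL $22,040. Book value $54,680.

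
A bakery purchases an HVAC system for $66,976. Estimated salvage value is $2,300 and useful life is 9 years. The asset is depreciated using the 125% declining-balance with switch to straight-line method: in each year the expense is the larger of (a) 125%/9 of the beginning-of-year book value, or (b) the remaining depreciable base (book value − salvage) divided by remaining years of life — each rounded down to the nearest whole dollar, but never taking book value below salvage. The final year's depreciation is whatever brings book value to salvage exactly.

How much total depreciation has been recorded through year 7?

Depreciable base = $66,976 − $2,300 = $64,676.
Year 1: DB = ⌊$66,976 × 125%/9⌋ = $9,302; SL = ⌊$64,676/9⌋ = $7,186 → take DB $9,302. Book value $57,674.
Year 2: DB = ⌊$57,674 × 125%/9⌋ = $8,010; SL = ⌊$55,374/8⌋ = $6,921 → take DB $8,010. Book value $49,664.
Year 3: DB = ⌊$49,664 × 125%/9⌋ = $6,897; SL = ⌊$47,364/7⌋ = $6,766 → take DB $6,897. Book value $42,767.
Year 4: DB = ⌊$42,767 × 125%/9⌋ = $5,939; SL = ⌊$40,467/6⌋ = $6,744 → take SL $6,744. Book value $36,023.
Year 5: DB = ⌊$36,023 × 125%/9⌋ = $5,003; SL = ⌊$33,723/5⌋ = $6,744 → take SL $6,744. Book value $29,279.
Year 6: DB = ⌊$29,279 × 125%/9⌋ = $4,066; SL = ⌊$26,979/4⌋ = $6,744 → take SL $6,744. Book value $22,535.
Year 7: DB = ⌊$22,535 × 125%/9⌋ = $3,129; SL = ⌊$20,235/3⌋ = $6,745 → take SL $6,745. Book value $15,790.
Accumulated through year 7 = $66,976 − $15,790 = $51,186.

$51,186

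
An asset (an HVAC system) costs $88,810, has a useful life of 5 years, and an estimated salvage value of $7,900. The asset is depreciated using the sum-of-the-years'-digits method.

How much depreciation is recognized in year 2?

Depreciable base = $88,810 − $7,900 = $80,910.
Sum of the years' digits = 5+4+3+2+1 = 15.
Year 1: $80,910 × 5/15 = $26,970. Book value $61,840.
Year 2: $80,910 × 4/15 = $21,576. Book value $40,264.

$21,576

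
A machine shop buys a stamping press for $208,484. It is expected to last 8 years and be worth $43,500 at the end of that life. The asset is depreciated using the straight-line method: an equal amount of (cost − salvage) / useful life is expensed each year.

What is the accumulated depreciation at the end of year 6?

Depreciable base = $208,484 − $43,500 = $164,984.
Annual expense = $164,984 / 8 = $20,623.
End of year 1: book value $187,861.
End of year 2: book value $167,238.
End of year 3: book value $146,615.
End of year 4: book value $125,992.
End of year 5: book value $105,369.
End of year 6: book value $84,746.
Accumulated through year 6 = $208,484 − $84,746 = $123,738.

$123,738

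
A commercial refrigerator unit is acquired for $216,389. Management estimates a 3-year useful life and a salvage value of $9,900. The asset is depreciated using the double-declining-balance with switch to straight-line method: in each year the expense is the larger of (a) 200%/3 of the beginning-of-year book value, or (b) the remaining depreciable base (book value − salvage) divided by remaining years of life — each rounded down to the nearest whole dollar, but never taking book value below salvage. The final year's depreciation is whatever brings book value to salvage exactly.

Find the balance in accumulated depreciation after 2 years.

$192,345

Depreciable base = $216,389 − $9,900 = $206,489.
Year 1: DB = ⌊$216,389 × 200%/3⌋ = $144,259; SL = ⌊$206,489/3⌋ = $68,829 → take DB $144,259. Book value $72,130.
Year 2: DB = ⌊$72,130 × 200%/3⌋ = $48,086; SL = ⌊$62,230/2⌋ = $31,115 → take DB $48,086. Book value $24,044.
Accumulated through year 2 = $216,389 − $24,044 = $192,345.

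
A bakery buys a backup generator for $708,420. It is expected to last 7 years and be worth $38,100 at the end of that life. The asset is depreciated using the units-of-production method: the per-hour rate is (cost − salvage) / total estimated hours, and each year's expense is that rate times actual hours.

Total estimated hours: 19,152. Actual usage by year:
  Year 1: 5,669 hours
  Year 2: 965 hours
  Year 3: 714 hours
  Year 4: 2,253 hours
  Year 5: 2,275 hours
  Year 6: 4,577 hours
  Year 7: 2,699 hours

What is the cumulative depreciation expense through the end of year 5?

$415,660

Depreciable base = $708,420 − $38,100 = $670,320.
Rate = $670,320 / 19,152 hours = $35 per hour.
Year 1: 5,669 × $35 = $198,415. Book value $510,005.
Year 2: 965 × $35 = $33,775. Book value $476,230.
Year 3: 714 × $35 = $24,990. Book value $451,240.
Year 4: 2,253 × $35 = $78,855. Book value $372,385.
Year 5: 2,275 × $35 = $79,625. Book value $292,760.
Accumulated through year 5 = $708,420 − $292,760 = $415,660.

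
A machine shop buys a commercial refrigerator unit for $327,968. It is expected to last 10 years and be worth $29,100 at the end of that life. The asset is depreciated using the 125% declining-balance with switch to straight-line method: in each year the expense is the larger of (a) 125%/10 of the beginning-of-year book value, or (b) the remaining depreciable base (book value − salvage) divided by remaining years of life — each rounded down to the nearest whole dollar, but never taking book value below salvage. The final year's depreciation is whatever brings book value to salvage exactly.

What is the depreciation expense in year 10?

Depreciable base = $327,968 − $29,100 = $298,868.
Year 1: DB = ⌊$327,968 × 125%/10⌋ = $40,996; SL = ⌊$298,868/10⌋ = $29,886 → take DB $40,996. Book value $286,972.
Year 2: DB = ⌊$286,972 × 125%/10⌋ = $35,871; SL = ⌊$257,872/9⌋ = $28,652 → take DB $35,871. Book value $251,101.
Year 3: DB = ⌊$251,101 × 125%/10⌋ = $31,387; SL = ⌊$222,001/8⌋ = $27,750 → take DB $31,387. Book value $219,714.
Year 4: DB = ⌊$219,714 × 125%/10⌋ = $27,464; SL = ⌊$190,614/7⌋ = $27,230 → take DB $27,464. Book value $192,250.
Year 5: DB = ⌊$192,250 × 125%/10⌋ = $24,031; SL = ⌊$163,150/6⌋ = $27,191 → take SL $27,191. Book value $165,059.
Year 6: DB = ⌊$165,059 × 125%/10⌋ = $20,632; SL = ⌊$135,959/5⌋ = $27,191 → take SL $27,191. Book value $137,868.
Year 7: DB = ⌊$137,868 × 125%/10⌋ = $17,233; SL = ⌊$108,768/4⌋ = $27,192 → take SL $27,192. Book value $110,676.
Year 8: DB = ⌊$110,676 × 125%/10⌋ = $13,834; SL = ⌊$81,576/3⌋ = $27,192 → take SL $27,192. Book value $83,484.
Year 9: DB = ⌊$83,484 × 125%/10⌋ = $10,435; SL = ⌊$54,384/2⌋ = $27,192 → take SL $27,192. Book value $56,292.
Year 10 (final): $56,292 − $29,100 = $27,192. Book value $29,100.

$27,192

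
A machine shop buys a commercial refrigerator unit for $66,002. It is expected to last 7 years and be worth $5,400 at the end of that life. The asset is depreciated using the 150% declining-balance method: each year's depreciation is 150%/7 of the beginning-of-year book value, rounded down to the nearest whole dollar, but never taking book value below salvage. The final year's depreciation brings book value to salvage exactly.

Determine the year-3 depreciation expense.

$8,731

Depreciable base = $66,002 − $5,400 = $60,602.
Year 1: ⌊$66,002 × 150%/7⌋ = $14,143. Book value $51,859.
Year 2: ⌊$51,859 × 150%/7⌋ = $11,112. Book value $40,747.
Year 3: ⌊$40,747 × 150%/7⌋ = $8,731. Book value $32,016.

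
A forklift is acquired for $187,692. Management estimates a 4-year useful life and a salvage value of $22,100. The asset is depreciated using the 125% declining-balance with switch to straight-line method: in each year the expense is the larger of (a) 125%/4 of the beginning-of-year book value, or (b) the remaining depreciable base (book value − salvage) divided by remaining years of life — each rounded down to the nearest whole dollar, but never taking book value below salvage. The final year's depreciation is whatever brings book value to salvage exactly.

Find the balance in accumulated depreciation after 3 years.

Depreciable base = $187,692 − $22,100 = $165,592.
Year 1: DB = ⌊$187,692 × 125%/4⌋ = $58,653; SL = ⌊$165,592/4⌋ = $41,398 → take DB $58,653. Book value $129,039.
Year 2: DB = ⌊$129,039 × 125%/4⌋ = $40,324; SL = ⌊$106,939/3⌋ = $35,646 → take DB $40,324. Book value $88,715.
Year 3: DB = ⌊$88,715 × 125%/4⌋ = $27,723; SL = ⌊$66,615/2⌋ = $33,307 → take SL $33,307. Book value $55,408.
Accumulated through year 3 = $187,692 − $55,408 = $132,284.

$132,284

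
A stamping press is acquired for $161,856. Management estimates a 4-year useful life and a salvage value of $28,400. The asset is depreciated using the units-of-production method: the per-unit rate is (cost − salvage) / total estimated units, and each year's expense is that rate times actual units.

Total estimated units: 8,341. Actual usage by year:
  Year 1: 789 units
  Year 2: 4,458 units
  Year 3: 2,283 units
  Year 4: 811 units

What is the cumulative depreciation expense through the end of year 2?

Depreciable base = $161,856 − $28,400 = $133,456.
Rate = $133,456 / 8,341 units = $16 per unit.
Year 1: 789 × $16 = $12,624. Book value $149,232.
Year 2: 4,458 × $16 = $71,328. Book value $77,904.
Accumulated through year 2 = $161,856 − $77,904 = $83,952.

$83,952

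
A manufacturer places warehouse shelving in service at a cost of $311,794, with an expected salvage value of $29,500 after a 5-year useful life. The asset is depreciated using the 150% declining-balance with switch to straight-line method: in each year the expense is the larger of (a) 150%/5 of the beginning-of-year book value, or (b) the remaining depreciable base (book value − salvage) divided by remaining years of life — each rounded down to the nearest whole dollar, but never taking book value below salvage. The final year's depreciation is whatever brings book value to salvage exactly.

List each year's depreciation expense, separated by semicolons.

$93,538; $65,476; $45,834; $38,723; $38,723

Depreciable base = $311,794 − $29,500 = $282,294.
Year 1: DB = ⌊$311,794 × 150%/5⌋ = $93,538; SL = ⌊$282,294/5⌋ = $56,458 → take DB $93,538. Book value $218,256.
Year 2: DB = ⌊$218,256 × 150%/5⌋ = $65,476; SL = ⌊$188,756/4⌋ = $47,189 → take DB $65,476. Book value $152,780.
Year 3: DB = ⌊$152,780 × 150%/5⌋ = $45,834; SL = ⌊$123,280/3⌋ = $41,093 → take DB $45,834. Book value $106,946.
Year 4: DB = ⌊$106,946 × 150%/5⌋ = $32,083; SL = ⌊$77,446/2⌋ = $38,723 → take SL $38,723. Book value $68,223.
Year 5 (final): $68,223 − $29,500 = $38,723. Book value $29,500.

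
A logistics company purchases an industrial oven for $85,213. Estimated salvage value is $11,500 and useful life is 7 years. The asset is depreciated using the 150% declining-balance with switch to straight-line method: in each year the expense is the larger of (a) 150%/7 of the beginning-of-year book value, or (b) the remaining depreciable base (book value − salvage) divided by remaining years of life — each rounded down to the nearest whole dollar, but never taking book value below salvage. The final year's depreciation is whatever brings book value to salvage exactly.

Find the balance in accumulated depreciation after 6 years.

$66,720

Depreciable base = $85,213 − $11,500 = $73,713.
Year 1: DB = ⌊$85,213 × 150%/7⌋ = $18,259; SL = ⌊$73,713/7⌋ = $10,530 → take DB $18,259. Book value $66,954.
Year 2: DB = ⌊$66,954 × 150%/7⌋ = $14,347; SL = ⌊$55,454/6⌋ = $9,242 → take DB $14,347. Book value $52,607.
Year 3: DB = ⌊$52,607 × 150%/7⌋ = $11,272; SL = ⌊$41,107/5⌋ = $8,221 → take DB $11,272. Book value $41,335.
Year 4: DB = ⌊$41,335 × 150%/7⌋ = $8,857; SL = ⌊$29,835/4⌋ = $7,458 → take DB $8,857. Book value $32,478.
Year 5: DB = ⌊$32,478 × 150%/7⌋ = $6,959; SL = ⌊$20,978/3⌋ = $6,992 → take SL $6,992. Book value $25,486.
Year 6: DB = ⌊$25,486 × 150%/7⌋ = $5,461; SL = ⌊$13,986/2⌋ = $6,993 → take SL $6,993. Book value $18,493.
Accumulated through year 6 = $85,213 − $18,493 = $66,720.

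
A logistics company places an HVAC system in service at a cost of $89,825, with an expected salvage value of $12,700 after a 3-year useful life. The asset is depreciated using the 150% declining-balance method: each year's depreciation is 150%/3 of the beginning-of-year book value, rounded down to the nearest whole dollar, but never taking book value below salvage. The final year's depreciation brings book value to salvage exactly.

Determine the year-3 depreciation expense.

$9,757

Depreciable base = $89,825 − $12,700 = $77,125.
Year 1: ⌊$89,825 × 150%/3⌋ = $44,912. Book value $44,913.
Year 2: ⌊$44,913 × 150%/3⌋ = $22,456. Book value $22,457.
Year 3 (final): $22,457 − $12,700 = $9,757. Book value $12,700.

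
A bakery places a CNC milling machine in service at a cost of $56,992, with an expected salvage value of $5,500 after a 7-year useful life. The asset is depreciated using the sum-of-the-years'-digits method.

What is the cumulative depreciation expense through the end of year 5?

Depreciable base = $56,992 − $5,500 = $51,492.
Sum of the years' digits = 7+6+5+4+3+2+1 = 28.
Year 1: $51,492 × 7/28 = $12,873. Book value $44,119.
Year 2: $51,492 × 6/28 = $11,034. Book value $33,085.
Year 3: $51,492 × 5/28 = $9,195. Book value $23,890.
Year 4: $51,492 × 4/28 = $7,356. Book value $16,534.
Year 5: $51,492 × 3/28 = $5,517. Book value $11,017.
Accumulated through year 5 = $56,992 − $11,017 = $45,975.

$45,975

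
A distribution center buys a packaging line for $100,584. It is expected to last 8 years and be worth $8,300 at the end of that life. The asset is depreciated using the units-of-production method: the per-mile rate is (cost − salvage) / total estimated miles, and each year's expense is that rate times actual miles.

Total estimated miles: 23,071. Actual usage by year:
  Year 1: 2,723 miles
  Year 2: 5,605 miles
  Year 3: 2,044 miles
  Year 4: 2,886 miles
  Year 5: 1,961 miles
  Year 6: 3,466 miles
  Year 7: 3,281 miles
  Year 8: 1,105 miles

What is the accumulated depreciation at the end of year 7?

$87,864

Depreciable base = $100,584 − $8,300 = $92,284.
Rate = $92,284 / 23,071 miles = $4 per mile.
Year 1: 2,723 × $4 = $10,892. Book value $89,692.
Year 2: 5,605 × $4 = $22,420. Book value $67,272.
Year 3: 2,044 × $4 = $8,176. Book value $59,096.
Year 4: 2,886 × $4 = $11,544. Book value $47,552.
Year 5: 1,961 × $4 = $7,844. Book value $39,708.
Year 6: 3,466 × $4 = $13,864. Book value $25,844.
Year 7: 3,281 × $4 = $13,124. Book value $12,720.
Accumulated through year 7 = $100,584 − $12,720 = $87,864.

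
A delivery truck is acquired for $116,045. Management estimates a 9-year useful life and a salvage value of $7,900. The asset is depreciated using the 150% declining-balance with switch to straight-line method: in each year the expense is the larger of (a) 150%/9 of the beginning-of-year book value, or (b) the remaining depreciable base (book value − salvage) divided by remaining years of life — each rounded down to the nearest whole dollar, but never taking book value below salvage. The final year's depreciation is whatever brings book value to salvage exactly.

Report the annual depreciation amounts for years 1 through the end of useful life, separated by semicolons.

$19,340; $16,117; $13,431; $11,192; $9,613; $9,613; $9,613; $9,613; $9,613

Depreciable base = $116,045 − $7,900 = $108,145.
Year 1: DB = ⌊$116,045 × 150%/9⌋ = $19,340; SL = ⌊$108,145/9⌋ = $12,016 → take DB $19,340. Book value $96,705.
Year 2: DB = ⌊$96,705 × 150%/9⌋ = $16,117; SL = ⌊$88,805/8⌋ = $11,100 → take DB $16,117. Book value $80,588.
Year 3: DB = ⌊$80,588 × 150%/9⌋ = $13,431; SL = ⌊$72,688/7⌋ = $10,384 → take DB $13,431. Book value $67,157.
Year 4: DB = ⌊$67,157 × 150%/9⌋ = $11,192; SL = ⌊$59,257/6⌋ = $9,876 → take DB $11,192. Book value $55,965.
Year 5: DB = ⌊$55,965 × 150%/9⌋ = $9,327; SL = ⌊$48,065/5⌋ = $9,613 → take SL $9,613. Book value $46,352.
Year 6: DB = ⌊$46,352 × 150%/9⌋ = $7,725; SL = ⌊$38,452/4⌋ = $9,613 → take SL $9,613. Book value $36,739.
Year 7: DB = ⌊$36,739 × 150%/9⌋ = $6,123; SL = ⌊$28,839/3⌋ = $9,613 → take SL $9,613. Book value $27,126.
Year 8: DB = ⌊$27,126 × 150%/9⌋ = $4,521; SL = ⌊$19,226/2⌋ = $9,613 → take SL $9,613. Book value $17,513.
Year 9 (final): $17,513 − $7,900 = $9,613. Book value $7,900.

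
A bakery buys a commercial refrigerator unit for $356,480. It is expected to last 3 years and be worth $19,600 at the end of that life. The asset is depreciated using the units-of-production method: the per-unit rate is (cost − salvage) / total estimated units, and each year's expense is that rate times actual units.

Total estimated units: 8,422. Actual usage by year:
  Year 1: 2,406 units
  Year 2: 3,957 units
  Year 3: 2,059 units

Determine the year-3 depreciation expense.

Depreciable base = $356,480 − $19,600 = $336,880.
Rate = $336,880 / 8,422 units = $40 per unit.
Year 1: 2,406 × $40 = $96,240. Book value $260,240.
Year 2: 3,957 × $40 = $158,280. Book value $101,960.
Year 3: 2,059 × $40 = $82,360. Book value $19,600.

$82,360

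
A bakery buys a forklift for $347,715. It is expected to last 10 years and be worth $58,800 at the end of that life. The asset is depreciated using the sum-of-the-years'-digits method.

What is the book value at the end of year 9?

$64,053

Depreciable base = $347,715 − $58,800 = $288,915.
Sum of the years' digits = 10+9+8+7+6+5+4+3+2+1 = 55.
Year 1: $288,915 × 10/55 = $52,530. Book value $295,185.
Year 2: $288,915 × 9/55 = $47,277. Book value $247,908.
Year 3: $288,915 × 8/55 = $42,024. Book value $205,884.
Year 4: $288,915 × 7/55 = $36,771. Book value $169,113.
Year 5: $288,915 × 6/55 = $31,518. Book value $137,595.
Year 6: $288,915 × 5/55 = $26,265. Book value $111,330.
Year 7: $288,915 × 4/55 = $21,012. Book value $90,318.
Year 8: $288,915 × 3/55 = $15,759. Book value $74,559.
Year 9: $288,915 × 2/55 = $10,506. Book value $64,053.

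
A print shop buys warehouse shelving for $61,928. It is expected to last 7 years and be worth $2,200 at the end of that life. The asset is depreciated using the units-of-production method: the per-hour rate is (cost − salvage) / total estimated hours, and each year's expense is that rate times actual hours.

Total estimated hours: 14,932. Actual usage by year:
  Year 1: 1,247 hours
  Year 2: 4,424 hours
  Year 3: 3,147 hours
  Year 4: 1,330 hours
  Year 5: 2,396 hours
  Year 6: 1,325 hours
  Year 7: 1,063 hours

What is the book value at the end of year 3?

$26,656

Depreciable base = $61,928 − $2,200 = $59,728.
Rate = $59,728 / 14,932 hours = $4 per hour.
Year 1: 1,247 × $4 = $4,988. Book value $56,940.
Year 2: 4,424 × $4 = $17,696. Book value $39,244.
Year 3: 3,147 × $4 = $12,588. Book value $26,656.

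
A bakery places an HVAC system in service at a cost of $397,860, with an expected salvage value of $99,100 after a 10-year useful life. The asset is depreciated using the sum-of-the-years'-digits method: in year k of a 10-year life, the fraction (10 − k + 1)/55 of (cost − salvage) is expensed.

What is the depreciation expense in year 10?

Depreciable base = $397,860 − $99,100 = $298,760.
Sum of the years' digits = 10+9+8+7+6+5+4+3+2+1 = 55.
Year 1: $298,760 × 10/55 = $54,320. Book value $343,540.
Year 2: $298,760 × 9/55 = $48,888. Book value $294,652.
Year 3: $298,760 × 8/55 = $43,456. Book value $251,196.
Year 4: $298,760 × 7/55 = $38,024. Book value $213,172.
Year 5: $298,760 × 6/55 = $32,592. Book value $180,580.
Year 6: $298,760 × 5/55 = $27,160. Book value $153,420.
Year 7: $298,760 × 4/55 = $21,728. Book value $131,692.
Year 8: $298,760 × 3/55 = $16,296. Book value $115,396.
Year 9: $298,760 × 2/55 = $10,864. Book value $104,532.
Year 10: $298,760 × 1/55 = $5,432. Book value $99,100.

$5,432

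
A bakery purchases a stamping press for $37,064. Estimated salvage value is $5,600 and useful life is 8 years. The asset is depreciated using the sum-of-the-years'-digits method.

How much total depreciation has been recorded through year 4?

Depreciable base = $37,064 − $5,600 = $31,464.
Sum of the years' digits = 8+7+6+5+4+3+2+1 = 36.
Year 1: $31,464 × 8/36 = $6,992. Book value $30,072.
Year 2: $31,464 × 7/36 = $6,118. Book value $23,954.
Year 3: $31,464 × 6/36 = $5,244. Book value $18,710.
Year 4: $31,464 × 5/36 = $4,370. Book value $14,340.
Accumulated through year 4 = $37,064 − $14,340 = $22,724.

$22,724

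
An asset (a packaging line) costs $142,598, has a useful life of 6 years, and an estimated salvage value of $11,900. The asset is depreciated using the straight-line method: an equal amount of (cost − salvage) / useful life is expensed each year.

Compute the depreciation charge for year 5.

$21,783

Depreciable base = $142,598 − $11,900 = $130,698.
Annual expense = $130,698 / 6 = $21,783.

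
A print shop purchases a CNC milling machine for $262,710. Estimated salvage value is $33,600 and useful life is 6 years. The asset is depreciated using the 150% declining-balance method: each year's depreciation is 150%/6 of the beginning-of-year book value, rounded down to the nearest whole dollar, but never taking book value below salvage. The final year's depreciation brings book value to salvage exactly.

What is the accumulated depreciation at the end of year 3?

$151,878

Depreciable base = $262,710 − $33,600 = $229,110.
Year 1: ⌊$262,710 × 150%/6⌋ = $65,677. Book value $197,033.
Year 2: ⌊$197,033 × 150%/6⌋ = $49,258. Book value $147,775.
Year 3: ⌊$147,775 × 150%/6⌋ = $36,943. Book value $110,832.
Accumulated through year 3 = $262,710 − $110,832 = $151,878.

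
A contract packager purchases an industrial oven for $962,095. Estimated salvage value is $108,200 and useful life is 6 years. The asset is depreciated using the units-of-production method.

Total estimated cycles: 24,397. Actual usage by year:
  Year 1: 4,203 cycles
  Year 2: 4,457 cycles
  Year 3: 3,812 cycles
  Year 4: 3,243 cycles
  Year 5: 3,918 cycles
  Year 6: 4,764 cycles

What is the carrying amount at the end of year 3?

Depreciable base = $962,095 − $108,200 = $853,895.
Rate = $853,895 / 24,397 cycles = $35 per cycle.
Year 1: 4,203 × $35 = $147,105. Book value $814,990.
Year 2: 4,457 × $35 = $155,995. Book value $658,995.
Year 3: 3,812 × $35 = $133,420. Book value $525,575.

$525,575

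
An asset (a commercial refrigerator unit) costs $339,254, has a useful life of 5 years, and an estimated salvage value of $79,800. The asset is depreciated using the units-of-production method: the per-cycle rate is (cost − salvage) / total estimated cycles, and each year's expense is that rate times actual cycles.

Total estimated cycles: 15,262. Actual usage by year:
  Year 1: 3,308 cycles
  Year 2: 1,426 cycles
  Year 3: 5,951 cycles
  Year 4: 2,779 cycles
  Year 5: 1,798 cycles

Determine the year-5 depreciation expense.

$30,566

Depreciable base = $339,254 − $79,800 = $259,454.
Rate = $259,454 / 15,262 cycles = $17 per cycle.
Year 1: 3,308 × $17 = $56,236. Book value $283,018.
Year 2: 1,426 × $17 = $24,242. Book value $258,776.
Year 3: 5,951 × $17 = $101,167. Book value $157,609.
Year 4: 2,779 × $17 = $47,243. Book value $110,366.
Year 5: 1,798 × $17 = $30,566. Book value $79,800.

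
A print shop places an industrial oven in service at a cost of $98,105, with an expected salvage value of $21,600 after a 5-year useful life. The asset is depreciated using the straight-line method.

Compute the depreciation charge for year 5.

Depreciable base = $98,105 − $21,600 = $76,505.
Annual expense = $76,505 / 5 = $15,301.

$15,301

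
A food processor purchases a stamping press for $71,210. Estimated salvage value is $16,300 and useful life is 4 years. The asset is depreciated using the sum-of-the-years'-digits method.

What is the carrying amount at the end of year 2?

$32,773

Depreciable base = $71,210 − $16,300 = $54,910.
Sum of the years' digits = 4+3+2+1 = 10.
Year 1: $54,910 × 4/10 = $21,964. Book value $49,246.
Year 2: $54,910 × 3/10 = $16,473. Book value $32,773.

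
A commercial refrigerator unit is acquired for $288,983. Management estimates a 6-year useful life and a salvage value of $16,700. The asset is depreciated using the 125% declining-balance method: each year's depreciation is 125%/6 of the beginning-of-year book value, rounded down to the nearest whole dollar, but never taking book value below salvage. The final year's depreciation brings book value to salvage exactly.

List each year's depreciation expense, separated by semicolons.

$60,204; $47,662; $37,732; $29,871; $23,648; $73,166

Depreciable base = $288,983 − $16,700 = $272,283.
Year 1: ⌊$288,983 × 125%/6⌋ = $60,204. Book value $228,779.
Year 2: ⌊$228,779 × 125%/6⌋ = $47,662. Book value $181,117.
Year 3: ⌊$181,117 × 125%/6⌋ = $37,732. Book value $143,385.
Year 4: ⌊$143,385 × 125%/6⌋ = $29,871. Book value $113,514.
Year 5: ⌊$113,514 × 125%/6⌋ = $23,648. Book value $89,866.
Year 6 (final): $89,866 − $16,700 = $73,166. Book value $16,700.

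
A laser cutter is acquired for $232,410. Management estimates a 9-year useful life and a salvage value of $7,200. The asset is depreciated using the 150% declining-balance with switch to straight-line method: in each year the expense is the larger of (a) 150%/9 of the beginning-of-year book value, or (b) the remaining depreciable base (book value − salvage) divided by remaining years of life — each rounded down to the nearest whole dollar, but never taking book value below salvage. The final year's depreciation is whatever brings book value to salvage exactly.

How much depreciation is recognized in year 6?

$20,976

Depreciable base = $232,410 − $7,200 = $225,210.
Year 1: DB = ⌊$232,410 × 150%/9⌋ = $38,735; SL = ⌊$225,210/9⌋ = $25,023 → take DB $38,735. Book value $193,675.
Year 2: DB = ⌊$193,675 × 150%/9⌋ = $32,279; SL = ⌊$186,475/8⌋ = $23,309 → take DB $32,279. Book value $161,396.
Year 3: DB = ⌊$161,396 × 150%/9⌋ = $26,899; SL = ⌊$154,196/7⌋ = $22,028 → take DB $26,899. Book value $134,497.
Year 4: DB = ⌊$134,497 × 150%/9⌋ = $22,416; SL = ⌊$127,297/6⌋ = $21,216 → take DB $22,416. Book value $112,081.
Year 5: DB = ⌊$112,081 × 150%/9⌋ = $18,680; SL = ⌊$104,881/5⌋ = $20,976 → take SL $20,976. Book value $91,105.
Year 6: DB = ⌊$91,105 × 150%/9⌋ = $15,184; SL = ⌊$83,905/4⌋ = $20,976 → take SL $20,976. Book value $70,129.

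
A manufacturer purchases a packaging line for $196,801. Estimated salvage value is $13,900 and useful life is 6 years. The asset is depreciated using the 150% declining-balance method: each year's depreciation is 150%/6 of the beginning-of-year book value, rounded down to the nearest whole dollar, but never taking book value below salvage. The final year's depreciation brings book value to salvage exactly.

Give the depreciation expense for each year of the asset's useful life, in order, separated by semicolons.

$49,200; $36,900; $27,675; $20,756; $15,567; $32,803

Depreciable base = $196,801 − $13,900 = $182,901.
Year 1: ⌊$196,801 × 150%/6⌋ = $49,200. Book value $147,601.
Year 2: ⌊$147,601 × 150%/6⌋ = $36,900. Book value $110,701.
Year 3: ⌊$110,701 × 150%/6⌋ = $27,675. Book value $83,026.
Year 4: ⌊$83,026 × 150%/6⌋ = $20,756. Book value $62,270.
Year 5: ⌊$62,270 × 150%/6⌋ = $15,567. Book value $46,703.
Year 6 (final): $46,703 − $13,900 = $32,803. Book value $13,900.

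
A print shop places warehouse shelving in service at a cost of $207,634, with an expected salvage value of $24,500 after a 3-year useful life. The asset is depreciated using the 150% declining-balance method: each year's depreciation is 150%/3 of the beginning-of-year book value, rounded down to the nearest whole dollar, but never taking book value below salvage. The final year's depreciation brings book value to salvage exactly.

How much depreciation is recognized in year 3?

Depreciable base = $207,634 − $24,500 = $183,134.
Year 1: ⌊$207,634 × 150%/3⌋ = $103,817. Book value $103,817.
Year 2: ⌊$103,817 × 150%/3⌋ = $51,908. Book value $51,909.
Year 3 (final): $51,909 − $24,500 = $27,409. Book value $24,500.

$27,409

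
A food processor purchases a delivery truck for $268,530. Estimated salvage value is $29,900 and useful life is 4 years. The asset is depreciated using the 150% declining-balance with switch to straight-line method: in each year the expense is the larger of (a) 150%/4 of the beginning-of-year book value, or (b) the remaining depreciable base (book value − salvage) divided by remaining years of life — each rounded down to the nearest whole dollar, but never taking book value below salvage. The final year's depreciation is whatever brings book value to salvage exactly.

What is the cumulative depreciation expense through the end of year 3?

$202,970

Depreciable base = $268,530 − $29,900 = $238,630.
Year 1: DB = ⌊$268,530 × 150%/4⌋ = $100,698; SL = ⌊$238,630/4⌋ = $59,657 → take DB $100,698. Book value $167,832.
Year 2: DB = ⌊$167,832 × 150%/4⌋ = $62,937; SL = ⌊$137,932/3⌋ = $45,977 → take DB $62,937. Book value $104,895.
Year 3: DB = ⌊$104,895 × 150%/4⌋ = $39,335; SL = ⌊$74,995/2⌋ = $37,497 → take DB $39,335. Book value $65,560.
Accumulated through year 3 = $268,530 − $65,560 = $202,970.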